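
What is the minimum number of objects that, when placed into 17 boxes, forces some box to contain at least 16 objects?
n = (16 − 1)·17 + 1 = 256

By the generalised pigeonhole principle, to guarantee some box contains ≥ r objects we need more than (r − 1) · k objects total. Threshold: n = (r − 1) · k + 1. With r = 16 and k = 17: n = 15 · 17 + 1 = 255 + 1 = 256. For n = 255 = 15 · 17, we can put exactly 15 objects in every box, avoiding 16 in any single one — so 256 is tight.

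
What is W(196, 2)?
W(196, 2) = 196 + 1 = 197

A 2-term AP is any pair of integers, so a monochromatic 2-AP exists iff some colour is used at least twice. With 196 colours, the colouring i ↦ i on {1, ..., 196} uses each colour once, avoiding any monochromatic pair, so W(196, 2) > 196. For {1, ..., 197}, pigeonhole forces two integers of the same colour, which form a monochromatic 2-AP. Hence W(196, 2) = 197.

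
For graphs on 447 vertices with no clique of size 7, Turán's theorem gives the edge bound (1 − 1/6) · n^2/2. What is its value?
Turán density bound = (5/6) · 447^2/2 = 333015/4 ≈ 83253.75

Turán's theorem: ex(n, K_{r+1}) is achieved by the complete r-partite Turán graph T(n, r) with parts as balanced as possible, and is at most (1 − 1/r) · n^2/2. For r = 6, n = 447: the density bound is (5/6) · 199809/2 = 333015/4 ≈ 83253.75. The integer-valued extremum is e(T(447, 6)) = 83253, which is strictly less than the density bound 333015/4 since 6 ∤ 447 (the parts of T(447, 6) cannot all be equal).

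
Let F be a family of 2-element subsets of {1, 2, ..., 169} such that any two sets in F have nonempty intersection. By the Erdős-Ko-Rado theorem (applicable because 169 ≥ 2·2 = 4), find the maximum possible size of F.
max |F| = C(168, 1) = 168

The Erdős-Ko-Rado theorem states: for n ≥ 2k, an intersecting family of k-subsets of an n-element set has size at most C(n − 1, k − 1), with equality for 'star' families {A ⊆ [n] : |A| = k, i ∈ A} (fix an element i). For n = 169, k = 2: C(168, 1) = 168.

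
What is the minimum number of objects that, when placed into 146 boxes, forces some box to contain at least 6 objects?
n = (6 − 1)·146 + 1 = 731

By the generalised pigeonhole principle, to guarantee some box contains ≥ r objects we need more than (r − 1) · k objects total. Threshold: n = (r − 1) · k + 1. With r = 6 and k = 146: n = 5 · 146 + 1 = 730 + 1 = 731. For n = 730 = 5 · 146, we can put exactly 5 objects in every box, avoiding 6 in any single one — so 731 is tight.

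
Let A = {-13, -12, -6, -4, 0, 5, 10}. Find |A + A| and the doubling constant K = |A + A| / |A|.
K = |A + A| / |A| = 25/7

Enumerate A + A = {a + b : a, b ∈ A}. With |A| = 7, there are |A|^2 = 49 ordered sum pairs; collecting distinct values, A + A = {-26, -25, -24, -19, -18, -17, -16, -13, -12, -10, -8, -7, -6, -4, -3, -2, -1, 0, 1, 4, 5, 6, 10, 15, 20}, so |A + A| = 25. Thus K = 25/7. For comparison, the minimum possible |A + A| over all 7-element sets is 2·7 − 1 = 13 (so min K = 13/7), attained only by arithmetic progressions.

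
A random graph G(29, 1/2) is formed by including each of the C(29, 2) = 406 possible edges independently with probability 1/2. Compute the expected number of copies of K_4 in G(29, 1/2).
E[# K_4] = C(29, 4) · (1/2)^C(4, 2) = 23751 / 2^6 = 371.109375

For each 4-subset S of vertices (there are C(29, 4) = 23751 such S), let X_S = 1 if S induces a K_4 (all C(4, 2) = 6 edges present). Then P(X_S = 1) = (1/2)^6 = 1/64. By linearity of expectation, E[# K_4] = C(29, 4) · (1/2)^6 = 23751 / 64 = 371.109375.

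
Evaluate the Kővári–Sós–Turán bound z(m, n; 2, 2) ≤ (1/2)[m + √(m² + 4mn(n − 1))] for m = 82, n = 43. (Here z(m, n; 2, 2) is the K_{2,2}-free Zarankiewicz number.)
z(82, 43; 2, 2) ≤ (1/2)[82 + √(82² + 4·82·43·42)] = (1/2)[82 + √599092] = 428.0052

Kővári–Sós–Turán: let r_1, ..., r_82 be the row sums and z = Σ r_i the total number of 1s. Each pair of columns can share at most one row with both entries 1 (else a 2×2 all-ones block appears), so Σ_i C(r_i, 2) ≤ C(43, 2) = 903. By convexity Σ_i C(r_i, 2) ≥ 82·C(z/82, 2) = z(z − 82)/(2·82), giving z² − 82z − 82·43·42 ≤ 0 and hence z ≤ (1/2)[82 + √(6724 + 4·148092)] = (1/2)[82 + √599092] ≈ (1/2)(82 + 774.0103) = 428.0052.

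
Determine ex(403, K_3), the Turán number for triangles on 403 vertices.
ex(403, K_3) = ⌊403^2/4⌋ = 40602

Mantel (1907): a triangle-free graph on n vertices has at most ⌊n^2/4⌋ edges, with equality for the complete bipartite graph K_{⌊n/2⌋, ⌈n/2⌉}. For n = 403: ⌊403^2/4⌋ = ⌊162409/4⌋ = 40602. The extremal graph is K_{201, 202}, which has 201·202 = 40602 edges.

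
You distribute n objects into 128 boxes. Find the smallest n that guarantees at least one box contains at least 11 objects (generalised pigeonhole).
n = (11 − 1)·128 + 1 = 1281

By the generalised pigeonhole principle, to guarantee some box contains ≥ r objects we need more than (r − 1) · k objects total. Threshold: n = (r − 1) · k + 1. With r = 11 and k = 128: n = 10 · 128 + 1 = 1280 + 1 = 1281. For n = 1280 = 10 · 128, we can put exactly 10 objects in every box, avoiding 11 in any single one — so 1281 is tight.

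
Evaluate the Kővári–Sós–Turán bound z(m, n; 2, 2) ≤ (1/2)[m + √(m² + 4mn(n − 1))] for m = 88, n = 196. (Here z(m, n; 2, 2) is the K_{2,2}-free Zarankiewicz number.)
z(88, 196; 2, 2) ≤ (1/2)[88 + √(88² + 4·88·196·195)] = (1/2)[88 + √13461184] = 1878.4743

Kővári–Sós–Turán: let r_1, ..., r_88 be the row sums and z = Σ r_i the total number of 1s. Each pair of columns can share at most one row with both entries 1 (else a 2×2 all-ones block appears), so Σ_i C(r_i, 2) ≤ C(196, 2) = 19110. By convexity Σ_i C(r_i, 2) ≥ 88·C(z/88, 2) = z(z − 88)/(2·88), giving z² − 88z − 88·196·195 ≤ 0 and hence z ≤ (1/2)[88 + √(7744 + 4·3363360)] = (1/2)[88 + √13461184] ≈ (1/2)(88 + 3668.9486) = 1878.4743.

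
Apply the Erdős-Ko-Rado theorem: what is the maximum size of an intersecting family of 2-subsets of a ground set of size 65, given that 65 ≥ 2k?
max |F| = C(64, 1) = 64

The Erdős-Ko-Rado theorem states: for n ≥ 2k, an intersecting family of k-subsets of an n-element set has size at most C(n − 1, k − 1), with equality for 'star' families {A ⊆ [n] : |A| = k, i ∈ A} (fix an element i). For n = 65, k = 2: C(64, 1) = 64.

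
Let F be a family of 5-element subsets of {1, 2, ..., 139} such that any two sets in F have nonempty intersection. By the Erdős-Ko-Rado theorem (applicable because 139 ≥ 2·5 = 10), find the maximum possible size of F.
max |F| = C(138, 4) = 14463090

Erdős-Ko-Rado (1961): when n ≥ 2k, max |F| = C(n−1, k−1). The bound is attained by the star {A : i ∈ A} for any fixed i ∈ [n]. Here C(139−1, 5−1) = C(138, 4) = 14463090.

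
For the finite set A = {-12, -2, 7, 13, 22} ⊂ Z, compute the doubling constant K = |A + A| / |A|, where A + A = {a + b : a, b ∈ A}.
K = |A + A| / |A| = 14/5

Enumerate A + A = {a + b : a, b ∈ A}. With |A| = 5, there are |A|^2 = 25 ordered sum pairs; collecting distinct values, A + A = {-24, -14, -5, -4, 1, 5, 10, 11, 14, 20, 26, 29, 35, 44}, so |A + A| = 14. Thus K = 14/5. For comparison, the minimum possible |A + A| over all 5-element sets is 2·5 − 1 = 9 (so min K = 9/5), attained only by arithmetic progressions.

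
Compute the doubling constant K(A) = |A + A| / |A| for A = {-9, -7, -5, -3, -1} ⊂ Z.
K = |A + A| / |A| = 9/5

Enumerate A + A = {a + b : a, b ∈ A}. With |A| = 5, there are |A|^2 = 25 ordered sum pairs; collecting distinct values, A + A = {-18, -16, -14, -12, -10, -8, -6, -4, -2}, so |A + A| = 9. Thus K = 9/5. Here |A + A| = 2|A| − 1 = 9, the minimum possible — so K = 9/5 is minimal, which holds iff A is an arithmetic progression.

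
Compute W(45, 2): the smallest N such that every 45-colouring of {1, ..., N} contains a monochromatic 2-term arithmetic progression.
W(45, 2) = 45 + 1 = 46

A 2-term AP is any pair of integers, so a monochromatic 2-AP exists iff some colour is used at least twice. With 45 colours, the colouring i ↦ i on {1, ..., 45} uses each colour once, avoiding any monochromatic pair, so W(45, 2) > 45. For {1, ..., 46}, pigeonhole forces two integers of the same colour, which form a monochromatic 2-AP. Hence W(45, 2) = 46.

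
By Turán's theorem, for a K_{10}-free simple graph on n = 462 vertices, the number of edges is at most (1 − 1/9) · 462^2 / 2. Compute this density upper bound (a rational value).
Turán density bound = (8/9) · 462^2/2 = 94864

Turán's theorem: ex(n, K_{r+1}) is achieved by the complete r-partite Turán graph T(n, r) with parts as balanced as possible, and is at most (1 − 1/r) · n^2/2. For r = 9, n = 462: the density bound is (8/9) · 213444/2 = 94864. The integer-valued extremum is e(T(462, 9)) = 94863, which is strictly less than the density bound 94864 since 9 ∤ 462 (the parts of T(462, 9) cannot all be equal).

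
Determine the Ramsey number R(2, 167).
R(2, 167) = 167

R(2, k) = k for all k ≥ 2: in a 2-colouring of K_k, either some edge is red (a red K_2) or all edges are blue (a blue K_k). And K_{166} coloured all-blue has no blue K_167, so R(2, 167) > 166. Hence R(2, 167) = 167.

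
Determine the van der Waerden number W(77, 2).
W(77, 2) = 77 + 1 = 78

A 2-term AP is any pair of integers, so a monochromatic 2-AP exists iff some colour is used at least twice. With 77 colours, the colouring i ↦ i on {1, ..., 77} uses each colour once, avoiding any monochromatic pair, so W(77, 2) > 77. For {1, ..., 78}, pigeonhole forces two integers of the same colour, which form a monochromatic 2-AP. Hence W(77, 2) = 78.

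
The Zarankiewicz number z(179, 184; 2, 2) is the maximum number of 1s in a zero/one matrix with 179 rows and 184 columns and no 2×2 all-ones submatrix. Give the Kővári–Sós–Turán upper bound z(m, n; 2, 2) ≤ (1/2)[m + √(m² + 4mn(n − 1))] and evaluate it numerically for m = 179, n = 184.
z(179, 184; 2, 2) ≤ (1/2)[179 + √(179² + 4·179·184·183)] = (1/2)[179 + √24141193] = 2546.1844

Kővári–Sós–Turán: let r_1, ..., r_179 be the row sums and z = Σ r_i the total number of 1s. Each pair of columns can share at most one row with both entries 1 (else a 2×2 all-ones block appears), so Σ_i C(r_i, 2) ≤ C(184, 2) = 16836. By convexity Σ_i C(r_i, 2) ≥ 179·C(z/179, 2) = z(z − 179)/(2·179), giving z² − 179z − 179·184·183 ≤ 0 and hence z ≤ (1/2)[179 + √(32041 + 4·6027288)] = (1/2)[179 + √24141193] ≈ (1/2)(179 + 4913.3688) = 2546.1844.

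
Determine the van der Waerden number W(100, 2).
W(100, 2) = 100 + 1 = 101

A 2-term AP is any pair of integers, so a monochromatic 2-AP exists iff some colour is used at least twice. With 100 colours, the colouring i ↦ i on {1, ..., 100} uses each colour once, avoiding any monochromatic pair, so W(100, 2) > 100. For {1, ..., 101}, pigeonhole forces two integers of the same colour, which form a monochromatic 2-AP. Hence W(100, 2) = 101.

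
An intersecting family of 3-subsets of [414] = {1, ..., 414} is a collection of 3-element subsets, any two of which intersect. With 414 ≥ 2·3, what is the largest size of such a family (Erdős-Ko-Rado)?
max |F| = C(413, 2) = 85078

Erdős-Ko-Rado (1961): when n ≥ 2k, max |F| = C(n−1, k−1). The bound is attained by the star {A : i ∈ A} for any fixed i ∈ [n]. Here C(414−1, 3−1) = C(413, 2) = 85078.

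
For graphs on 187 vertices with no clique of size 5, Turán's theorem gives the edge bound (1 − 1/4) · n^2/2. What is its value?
Turán density bound = (3/4) · 187^2/2 = 104907/8 ≈ 13113.375

Turán's theorem: ex(n, K_{r+1}) is achieved by the complete r-partite Turán graph T(n, r) with parts as balanced as possible, and is at most (1 − 1/r) · n^2/2. For r = 4, n = 187: the density bound is (3/4) · 34969/2 = 104907/8 ≈ 13113.375. The integer-valued extremum is e(T(187, 4)) = 13113, which is strictly less than the density bound 104907/8 since 4 ∤ 187 (the parts of T(187, 4) cannot all be equal).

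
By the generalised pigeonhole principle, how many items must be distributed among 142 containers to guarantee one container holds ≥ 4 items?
n = (4 − 1)·142 + 1 = 427

By the generalised pigeonhole principle, to guarantee some box contains ≥ r objects we need more than (r − 1) · k objects total. Threshold: n = (r − 1) · k + 1. With r = 4 and k = 142: n = 3 · 142 + 1 = 426 + 1 = 427. For n = 426 = 3 · 142, we can put exactly 3 objects in every box, avoiding 4 in any single one — so 427 is tight.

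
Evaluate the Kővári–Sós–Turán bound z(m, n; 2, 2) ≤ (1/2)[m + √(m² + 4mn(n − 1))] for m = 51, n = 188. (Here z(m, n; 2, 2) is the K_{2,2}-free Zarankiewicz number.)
z(51, 188; 2, 2) ≤ (1/2)[51 + √(51² + 4·51·188·187)] = (1/2)[51 + √7174425] = 1364.7559

Kővári–Sós–Turán: let r_1, ..., r_51 be the row sums and z = Σ r_i the total number of 1s. Each pair of columns can share at most one row with both entries 1 (else a 2×2 all-ones block appears), so Σ_i C(r_i, 2) ≤ C(188, 2) = 17578. By convexity Σ_i C(r_i, 2) ≥ 51·C(z/51, 2) = z(z − 51)/(2·51), giving z² − 51z − 51·188·187 ≤ 0 and hence z ≤ (1/2)[51 + √(2601 + 4·1792956)] = (1/2)[51 + √7174425] ≈ (1/2)(51 + 2678.5117) = 1364.7559.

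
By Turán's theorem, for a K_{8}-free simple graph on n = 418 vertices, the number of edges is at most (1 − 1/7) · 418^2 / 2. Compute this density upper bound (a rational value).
Turán density bound = (6/7) · 418^2/2 = 524172/7 ≈ 74881.7143

Turán's theorem: ex(n, K_{r+1}) is achieved by the complete r-partite Turán graph T(n, r) with parts as balanced as possible, and is at most (1 − 1/r) · n^2/2. For r = 7, n = 418: the density bound is (6/7) · 174724/2 = 524172/7 ≈ 74881.7143. The integer-valued extremum is e(T(418, 7)) = 74881, which is strictly less than the density bound 524172/7 since 7 ∤ 418 (the parts of T(418, 7) cannot all be equal).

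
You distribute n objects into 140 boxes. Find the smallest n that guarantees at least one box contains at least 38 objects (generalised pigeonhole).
n = (38 − 1)·140 + 1 = 5181

By the generalised pigeonhole principle, to guarantee some box contains ≥ r objects we need more than (r − 1) · k objects total. Threshold: n = (r − 1) · k + 1. With r = 38 and k = 140: n = 37 · 140 + 1 = 5180 + 1 = 5181. For n = 5180 = 37 · 140, we can put exactly 37 objects in every box, avoiding 38 in any single one — so 5181 is tight.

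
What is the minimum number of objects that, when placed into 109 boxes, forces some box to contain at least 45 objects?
n = (45 − 1)·109 + 1 = 4797

By the generalised pigeonhole principle, to guarantee some box contains ≥ r objects we need more than (r − 1) · k objects total. Threshold: n = (r − 1) · k + 1. With r = 45 and k = 109: n = 44 · 109 + 1 = 4796 + 1 = 4797. For n = 4796 = 44 · 109, we can put exactly 44 objects in every box, avoiding 45 in any single one — so 4797 is tight.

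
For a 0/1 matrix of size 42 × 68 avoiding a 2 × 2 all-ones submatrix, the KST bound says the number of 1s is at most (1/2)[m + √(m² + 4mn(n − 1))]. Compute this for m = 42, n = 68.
z(42, 68; 2, 2) ≤ (1/2)[42 + √(42² + 4·42·68·67)] = (1/2)[42 + √767172] = 458.9418

Kővári–Sós–Turán: let r_1, ..., r_42 be the row sums and z = Σ r_i the total number of 1s. Each pair of columns can share at most one row with both entries 1 (else a 2×2 all-ones block appears), so Σ_i C(r_i, 2) ≤ C(68, 2) = 2278. By convexity Σ_i C(r_i, 2) ≥ 42·C(z/42, 2) = z(z − 42)/(2·42), giving z² − 42z − 42·68·67 ≤ 0 and hence z ≤ (1/2)[42 + √(1764 + 4·191352)] = (1/2)[42 + √767172] ≈ (1/2)(42 + 875.8836) = 458.9418.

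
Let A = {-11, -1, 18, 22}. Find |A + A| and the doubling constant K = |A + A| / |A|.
K = |A + A| / |A| = 10/4 = 5/2

Enumerate A + A = {a + b : a, b ∈ A}. With |A| = 4, there are |A|^2 = 16 ordered sum pairs; collecting distinct values, A + A = {-22, -12, -2, 7, 11, 17, 21, 36, 40, 44}, so |A + A| = 10. Thus K = 10/4 = 5/2. For comparison, the minimum possible |A + A| over all 4-element sets is 2·4 − 1 = 7 (so min K = 7/4), attained only by arithmetic progressions.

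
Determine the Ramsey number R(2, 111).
R(2, 111) = 111

R(2, k) = k for all k ≥ 2: in a 2-colouring of K_k, either some edge is red (a red K_2) or all edges are blue (a blue K_k). And K_{110} coloured all-blue has no blue K_111, so R(2, 111) > 110. Hence R(2, 111) = 111.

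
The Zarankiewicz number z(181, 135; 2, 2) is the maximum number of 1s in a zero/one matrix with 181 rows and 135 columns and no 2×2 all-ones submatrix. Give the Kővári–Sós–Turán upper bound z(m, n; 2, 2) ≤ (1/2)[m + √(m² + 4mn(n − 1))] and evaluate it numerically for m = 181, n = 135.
z(181, 135; 2, 2) ≤ (1/2)[181 + √(181² + 4·181·135·134)] = (1/2)[181 + √13129921] = 1902.2616

Kővári–Sós–Turán: let r_1, ..., r_181 be the row sums and z = Σ r_i the total number of 1s. Each pair of columns can share at most one row with both entries 1 (else a 2×2 all-ones block appears), so Σ_i C(r_i, 2) ≤ C(135, 2) = 9045. By convexity Σ_i C(r_i, 2) ≥ 181·C(z/181, 2) = z(z − 181)/(2·181), giving z² − 181z − 181·135·134 ≤ 0 and hence z ≤ (1/2)[181 + √(32761 + 4·3274290)] = (1/2)[181 + √13129921] ≈ (1/2)(181 + 3623.5233) = 1902.2616.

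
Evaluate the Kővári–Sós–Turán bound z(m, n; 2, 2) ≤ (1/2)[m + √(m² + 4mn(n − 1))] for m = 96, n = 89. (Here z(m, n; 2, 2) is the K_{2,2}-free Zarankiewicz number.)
z(96, 89; 2, 2) ≤ (1/2)[96 + √(96² + 4·96·89·88)] = (1/2)[96 + √3016704] = 916.4331

Kővári–Sós–Turán: let r_1, ..., r_96 be the row sums and z = Σ r_i the total number of 1s. Each pair of columns can share at most one row with both entries 1 (else a 2×2 all-ones block appears), so Σ_i C(r_i, 2) ≤ C(89, 2) = 3916. By convexity Σ_i C(r_i, 2) ≥ 96·C(z/96, 2) = z(z − 96)/(2·96), giving z² − 96z − 96·89·88 ≤ 0 and hence z ≤ (1/2)[96 + √(9216 + 4·751872)] = (1/2)[96 + √3016704] ≈ (1/2)(96 + 1736.8661) = 916.4331.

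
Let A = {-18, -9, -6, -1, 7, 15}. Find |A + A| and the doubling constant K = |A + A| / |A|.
K = |A + A| / |A| = 18/6 = 3

Enumerate A + A = {a + b : a, b ∈ A}. With |A| = 6, there are |A|^2 = 36 ordered sum pairs; collecting distinct values, A + A = {-36, -27, -24, -19, -18, -15, -12, -11, -10, -7, -3, -2, 1, 6, 9, 14, 22, 30}, so |A + A| = 18. Thus K = 18/6 = 3. For comparison, the minimum possible |A + A| over all 6-element sets is 2·6 − 1 = 11 (so min K = 11/6), attained only by arithmetic progressions.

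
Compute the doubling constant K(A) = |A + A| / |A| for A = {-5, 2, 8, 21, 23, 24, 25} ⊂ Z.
K = |A + A| / |A| = 25/7

Enumerate A + A = {a + b : a, b ∈ A}. With |A| = 7, there are |A|^2 = 49 ordered sum pairs; collecting distinct values, A + A = {-10, -3, 3, 4, 10, 16, 18, 19, 20, 23, 25, 26, 27, 29, 31, 32, 33, 42, 44, 45, 46, 47, 48, 49, 50}, so |A + A| = 25. Thus K = 25/7. For comparison, the minimum possible |A + A| over all 7-element sets is 2·7 − 1 = 13 (so min K = 13/7), attained only by arithmetic progressions.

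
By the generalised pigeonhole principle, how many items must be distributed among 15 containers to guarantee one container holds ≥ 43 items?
n = (43 − 1)·15 + 1 = 631

By the generalised pigeonhole principle, to guarantee some box contains ≥ r objects we need more than (r − 1) · k objects total. Threshold: n = (r − 1) · k + 1. With r = 43 and k = 15: n = 42 · 15 + 1 = 630 + 1 = 631. For n = 630 = 42 · 15, we can put exactly 42 objects in every box, avoiding 43 in any single one — so 631 is tight.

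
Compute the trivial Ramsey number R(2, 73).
R(2, 73) = 73

R(2, k) = k for all k ≥ 2: in a 2-colouring of K_k, either some edge is red (a red K_2) or all edges are blue (a blue K_k). And K_{72} coloured all-blue has no blue K_73, so R(2, 73) > 72. Hence R(2, 73) = 73.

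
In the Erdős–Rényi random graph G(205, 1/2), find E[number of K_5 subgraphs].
E[# K_5] = C(205, 5) · (1/2)^C(5, 2) = 2872408791 / 2^10 ≈ 2805086.709961

For each 5-subset S of vertices (there are C(205, 5) = 2872408791 such S), let X_S = 1 if S induces a K_5 (all C(5, 2) = 10 edges present). Then P(X_S = 1) = (1/2)^10 = 1/1024. By linearity of expectation, E[# K_5] = C(205, 5) · (1/2)^10 = 2872408791 / 1024 ≈ 2805086.709961.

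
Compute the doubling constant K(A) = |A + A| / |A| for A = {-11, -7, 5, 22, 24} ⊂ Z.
K = |A + A| / |A| = 15/5 = 3

Enumerate A + A = {a + b : a, b ∈ A}. With |A| = 5, there are |A|^2 = 25 ordered sum pairs; collecting distinct values, A + A = {-22, -18, -14, -6, -2, 10, 11, 13, 15, 17, 27, 29, 44, 46, 48}, so |A + A| = 15. Thus K = 15/5 = 3. For comparison, the minimum possible |A + A| over all 5-element sets is 2·5 − 1 = 9 (so min K = 9/5), attained only by arithmetic progressions.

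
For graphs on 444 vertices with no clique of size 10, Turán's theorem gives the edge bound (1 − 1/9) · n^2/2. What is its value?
Turán density bound = (8/9) · 444^2/2 = 87616

Turán's theorem: ex(n, K_{r+1}) is achieved by the complete r-partite Turán graph T(n, r) with parts as balanced as possible, and is at most (1 − 1/r) · n^2/2. For r = 9, n = 444: the density bound is (8/9) · 197136/2 = 87616. The integer-valued extremum is e(T(444, 9)) = 87615, which is strictly less than the density bound 87616 since 9 ∤ 444 (the parts of T(444, 9) cannot all be equal).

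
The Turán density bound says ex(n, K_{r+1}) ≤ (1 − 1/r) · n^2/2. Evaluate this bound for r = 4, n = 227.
Turán density bound = (3/4) · 227^2/2 = 154587/8 ≈ 19323.375

Turán's theorem: ex(n, K_{r+1}) is achieved by the complete r-partite Turán graph T(n, r) with parts as balanced as possible, and is at most (1 − 1/r) · n^2/2. For r = 4, n = 227: the density bound is (3/4) · 51529/2 = 154587/8 ≈ 19323.375. The integer-valued extremum is e(T(227, 4)) = 19323, which is strictly less than the density bound 154587/8 since 4 ∤ 227 (the parts of T(227, 4) cannot all be equal).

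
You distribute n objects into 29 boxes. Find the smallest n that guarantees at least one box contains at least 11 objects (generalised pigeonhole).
n = (11 − 1)·29 + 1 = 291

By the generalised pigeonhole principle, to guarantee some box contains ≥ r objects we need more than (r − 1) · k objects total. Threshold: n = (r − 1) · k + 1. With r = 11 and k = 29: n = 10 · 29 + 1 = 290 + 1 = 291. For n = 290 = 10 · 29, we can put exactly 10 objects in every box, avoiding 11 in any single one — so 291 is tight.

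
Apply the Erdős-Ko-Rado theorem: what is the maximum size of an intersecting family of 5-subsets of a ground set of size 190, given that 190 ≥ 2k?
max |F| = C(189, 4) = 51494751

The Erdős-Ko-Rado theorem states: for n ≥ 2k, an intersecting family of k-subsets of an n-element set has size at most C(n − 1, k − 1), with equality for 'star' families {A ⊆ [n] : |A| = k, i ∈ A} (fix an element i). For n = 190, k = 5: C(189, 4) = 51494751.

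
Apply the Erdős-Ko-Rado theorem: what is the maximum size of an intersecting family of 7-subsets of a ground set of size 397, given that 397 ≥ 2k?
max |F| = C(396, 6) = 5155981871964

The Erdős-Ko-Rado theorem states: for n ≥ 2k, an intersecting family of k-subsets of an n-element set has size at most C(n − 1, k − 1), with equality for 'star' families {A ⊆ [n] : |A| = k, i ∈ A} (fix an element i). For n = 397, k = 7: C(396, 6) = 5155981871964.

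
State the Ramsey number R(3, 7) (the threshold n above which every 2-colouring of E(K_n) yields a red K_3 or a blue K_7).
R(3, 7) = 23

Lower bound: an explicit 2-colouring of K_{22} (typically a Paley-type or other structured construction) avoids a red K_3 and a blue K_7, showing R(3, 7) > 22.
Upper bound: the simple Erdős–Szekeres recurrence only gives R(3, 7) ≤ 25; the tight bound R(3, 7) ≤ 23 requires a sharper case analysis (or computer search) of 2-colourings of K_{23}.
Hence R(3, 7) = 23.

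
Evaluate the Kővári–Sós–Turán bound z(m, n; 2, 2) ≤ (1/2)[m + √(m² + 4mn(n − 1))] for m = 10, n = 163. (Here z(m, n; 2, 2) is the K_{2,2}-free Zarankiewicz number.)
z(10, 163; 2, 2) ≤ (1/2)[10 + √(10² + 4·10·163·162)] = (1/2)[10 + √1056340] = 518.892

Kővári–Sós–Turán: let r_1, ..., r_10 be the row sums and z = Σ r_i the total number of 1s. Each pair of columns can share at most one row with both entries 1 (else a 2×2 all-ones block appears), so Σ_i C(r_i, 2) ≤ C(163, 2) = 13203. By convexity Σ_i C(r_i, 2) ≥ 10·C(z/10, 2) = z(z − 10)/(2·10), giving z² − 10z − 10·163·162 ≤ 0 and hence z ≤ (1/2)[10 + √(100 + 4·264060)] = (1/2)[10 + √1056340] ≈ (1/2)(10 + 1027.784) = 518.892.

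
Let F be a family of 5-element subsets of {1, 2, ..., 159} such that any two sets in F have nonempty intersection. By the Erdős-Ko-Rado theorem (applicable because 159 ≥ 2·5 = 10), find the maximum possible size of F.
max |F| = C(158, 4) = 24992045

Erdős-Ko-Rado (1961): when n ≥ 2k, max |F| = C(n−1, k−1). The bound is attained by the star {A : i ∈ A} for any fixed i ∈ [n]. Here C(159−1, 5−1) = C(158, 4) = 24992045.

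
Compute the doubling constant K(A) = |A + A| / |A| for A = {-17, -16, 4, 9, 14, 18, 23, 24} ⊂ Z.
K = |A + A| / |A| = 30/8 = 15/4

Enumerate A + A = {a + b : a, b ∈ A}. With |A| = 8, there are |A|^2 = 64 ordered sum pairs; collecting distinct values, A + A = {-34, -33, -32, -13, -12, -8, -7, -3, -2, 1, 2, 6, 7, 8, 13, 18, 22, 23, 27, 28, 32, 33, 36, 37, 38, 41, 42, 46, 47, 48}, so |A + A| = 30. Thus K = 30/8 = 15/4. For comparison, the minimum possible |A + A| over all 8-element sets is 2·8 − 1 = 15 (so min K = 15/8), attained only by arithmetic progressions.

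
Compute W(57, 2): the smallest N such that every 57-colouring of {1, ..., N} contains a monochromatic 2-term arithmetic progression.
W(57, 2) = 57 + 1 = 58

A 2-term AP is any pair of integers, so a monochromatic 2-AP exists iff some colour is used at least twice. With 57 colours, the colouring i ↦ i on {1, ..., 57} uses each colour once, avoiding any monochromatic pair, so W(57, 2) > 57. For {1, ..., 58}, pigeonhole forces two integers of the same colour, which form a monochromatic 2-AP. Hence W(57, 2) = 58.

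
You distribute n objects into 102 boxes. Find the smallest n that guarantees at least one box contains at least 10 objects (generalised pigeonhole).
n = (10 − 1)·102 + 1 = 919

By the generalised pigeonhole principle, to guarantee some box contains ≥ r objects we need more than (r − 1) · k objects total. Threshold: n = (r − 1) · k + 1. With r = 10 and k = 102: n = 9 · 102 + 1 = 918 + 1 = 919. For n = 918 = 9 · 102, we can put exactly 9 objects in every box, avoiding 10 in any single one — so 919 is tight.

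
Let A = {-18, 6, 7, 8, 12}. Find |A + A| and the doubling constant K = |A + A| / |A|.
K = |A + A| / |A| = 14/5

Enumerate A + A = {a + b : a, b ∈ A}. With |A| = 5, there are |A|^2 = 25 ordered sum pairs; collecting distinct values, A + A = {-36, -12, -11, -10, -6, 12, 13, 14, 15, 16, 18, 19, 20, 24}, so |A + A| = 14. Thus K = 14/5. For comparison, the minimum possible |A + A| over all 5-element sets is 2·5 − 1 = 9 (so min K = 9/5), attained only by arithmetic progressions.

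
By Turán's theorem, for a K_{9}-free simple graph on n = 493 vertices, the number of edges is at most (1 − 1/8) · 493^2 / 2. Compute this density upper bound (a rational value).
Turán density bound = (7/8) · 493^2/2 = 1701343/16 ≈ 106333.9375

Turán's theorem: ex(n, K_{r+1}) is achieved by the complete r-partite Turán graph T(n, r) with parts as balanced as possible, and is at most (1 − 1/r) · n^2/2. For r = 8, n = 493: the density bound is (7/8) · 243049/2 = 1701343/16 ≈ 106333.9375. The integer-valued extremum is e(T(493, 8)) = 106333, which is strictly less than the density bound 1701343/16 since 8 ∤ 493 (the parts of T(493, 8) cannot all be equal).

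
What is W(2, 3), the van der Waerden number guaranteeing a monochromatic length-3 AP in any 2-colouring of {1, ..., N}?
W(2, 3) = 9

Lower bound: the 2-colouring RRBBRRBB of {1, ..., 8} (R at positions {1, 2, 5, 6}, B at {3, 4, 7, 8}) contains no monochromatic 3-term AP, so W(2, 3) > 8. Upper bound: a case analysis on any 2-colouring of {1, ..., 9} forces such an AP. Hence W(2, 3) = 9.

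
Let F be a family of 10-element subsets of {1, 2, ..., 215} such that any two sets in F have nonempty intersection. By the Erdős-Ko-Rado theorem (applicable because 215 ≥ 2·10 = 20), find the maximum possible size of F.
max |F| = C(214, 9) = 2187334191763292

The Erdős-Ko-Rado theorem states: for n ≥ 2k, an intersecting family of k-subsets of an n-element set has size at most C(n − 1, k − 1), with equality for 'star' families {A ⊆ [n] : |A| = k, i ∈ A} (fix an element i). For n = 215, k = 10: C(214, 9) = 2187334191763292.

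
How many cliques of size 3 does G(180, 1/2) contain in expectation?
E[# K_3] = C(180, 3) · (1/2)^C(3, 2) = 955860 / 2^3 = 238965/2 = 119482.5

For each 3-subset S of vertices (there are C(180, 3) = 955860 such S), let X_S = 1 if S induces a K_3 (all C(3, 2) = 3 edges present). Then P(X_S = 1) = (1/2)^3 = 1/8. By linearity of expectation, E[# K_3] = C(180, 3) · (1/2)^3 = 955860 / 8 = 238965/2 = 119482.5.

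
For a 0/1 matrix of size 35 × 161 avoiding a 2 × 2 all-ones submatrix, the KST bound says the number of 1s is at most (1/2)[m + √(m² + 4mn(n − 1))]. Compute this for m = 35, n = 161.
z(35, 161; 2, 2) ≤ (1/2)[35 + √(35² + 4·35·161·160)] = (1/2)[35 + √3607625] = 967.1874

Kővári–Sós–Turán: let r_1, ..., r_35 be the row sums and z = Σ r_i the total number of 1s. Each pair of columns can share at most one row with both entries 1 (else a 2×2 all-ones block appears), so Σ_i C(r_i, 2) ≤ C(161, 2) = 12880. By convexity Σ_i C(r_i, 2) ≥ 35·C(z/35, 2) = z(z − 35)/(2·35), giving z² − 35z − 35·161·160 ≤ 0 and hence z ≤ (1/2)[35 + √(1225 + 4·901600)] = (1/2)[35 + √3607625] ≈ (1/2)(35 + 1899.3749) = 967.1874.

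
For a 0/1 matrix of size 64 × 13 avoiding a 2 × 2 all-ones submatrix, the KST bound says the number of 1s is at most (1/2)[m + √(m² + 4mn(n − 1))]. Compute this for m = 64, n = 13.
z(64, 13; 2, 2) ≤ (1/2)[64 + √(64² + 4·64·13·12)] = (1/2)[64 + √44032] = 136.919

Kővári–Sós–Turán: let r_1, ..., r_64 be the row sums and z = Σ r_i the total number of 1s. Each pair of columns can share at most one row with both entries 1 (else a 2×2 all-ones block appears), so Σ_i C(r_i, 2) ≤ C(13, 2) = 78. By convexity Σ_i C(r_i, 2) ≥ 64·C(z/64, 2) = z(z − 64)/(2·64), giving z² − 64z − 64·13·12 ≤ 0 and hence z ≤ (1/2)[64 + √(4096 + 4·9984)] = (1/2)[64 + √44032] ≈ (1/2)(64 + 209.838) = 136.919.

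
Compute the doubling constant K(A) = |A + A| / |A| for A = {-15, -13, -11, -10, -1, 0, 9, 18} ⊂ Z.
K = |A + A| / |A| = 30/8 = 15/4

Enumerate A + A = {a + b : a, b ∈ A}. With |A| = 8, there are |A|^2 = 64 ordered sum pairs; collecting distinct values, A + A = {-30, -28, -26, -25, -24, -23, -22, -21, -20, -16, -15, -14, -13, -12, -11, -10, -6, -4, -2, -1, 0, 3, 5, 7, 8, 9, 17, 18, 27, 36}, so |A + A| = 30. Thus K = 30/8 = 15/4. For comparison, the minimum possible |A + A| over all 8-element sets is 2·8 − 1 = 15 (so min K = 15/8), attained only by arithmetic progressions.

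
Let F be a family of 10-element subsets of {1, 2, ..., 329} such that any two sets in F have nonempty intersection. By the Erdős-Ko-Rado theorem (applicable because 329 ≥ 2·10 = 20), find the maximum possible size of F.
max |F| = C(328, 9) = 108397168895995200

The Erdős-Ko-Rado theorem states: for n ≥ 2k, an intersecting family of k-subsets of an n-element set has size at most C(n − 1, k − 1), with equality for 'star' families {A ⊆ [n] : |A| = k, i ∈ A} (fix an element i). For n = 329, k = 10: C(328, 9) = 108397168895995200.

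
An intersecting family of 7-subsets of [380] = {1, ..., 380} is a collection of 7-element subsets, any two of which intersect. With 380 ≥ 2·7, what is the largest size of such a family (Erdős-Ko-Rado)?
max |F| = C(379, 6) = 3955765864050

The Erdős-Ko-Rado theorem states: for n ≥ 2k, an intersecting family of k-subsets of an n-element set has size at most C(n − 1, k − 1), with equality for 'star' families {A ⊆ [n] : |A| = k, i ∈ A} (fix an element i). For n = 380, k = 7: C(379, 6) = 3955765864050.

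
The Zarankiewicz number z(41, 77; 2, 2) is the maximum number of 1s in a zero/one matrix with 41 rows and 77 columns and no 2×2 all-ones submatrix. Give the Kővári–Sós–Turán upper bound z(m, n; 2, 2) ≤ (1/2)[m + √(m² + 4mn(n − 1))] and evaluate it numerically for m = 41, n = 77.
z(41, 77; 2, 2) ≤ (1/2)[41 + √(41² + 4·41·77·76)] = (1/2)[41 + √961409] = 510.7573

Kővári–Sós–Turán: let r_1, ..., r_41 be the row sums and z = Σ r_i the total number of 1s. Each pair of columns can share at most one row with both entries 1 (else a 2×2 all-ones block appears), so Σ_i C(r_i, 2) ≤ C(77, 2) = 2926. By convexity Σ_i C(r_i, 2) ≥ 41·C(z/41, 2) = z(z − 41)/(2·41), giving z² − 41z − 41·77·76 ≤ 0 and hence z ≤ (1/2)[41 + √(1681 + 4·239932)] = (1/2)[41 + √961409] ≈ (1/2)(41 + 980.5147) = 510.7573.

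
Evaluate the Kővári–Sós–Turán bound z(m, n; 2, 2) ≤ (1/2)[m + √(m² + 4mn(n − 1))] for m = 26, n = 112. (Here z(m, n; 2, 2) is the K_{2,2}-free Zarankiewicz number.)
z(26, 112; 2, 2) ≤ (1/2)[26 + √(26² + 4·26·112·111)] = (1/2)[26 + √1293604] = 581.6836

Kővári–Sós–Turán: let r_1, ..., r_26 be the row sums and z = Σ r_i the total number of 1s. Each pair of columns can share at most one row with both entries 1 (else a 2×2 all-ones block appears), so Σ_i C(r_i, 2) ≤ C(112, 2) = 6216. By convexity Σ_i C(r_i, 2) ≥ 26·C(z/26, 2) = z(z − 26)/(2·26), giving z² − 26z − 26·112·111 ≤ 0 and hence z ≤ (1/2)[26 + √(676 + 4·323232)] = (1/2)[26 + √1293604] ≈ (1/2)(26 + 1137.3671) = 581.6836.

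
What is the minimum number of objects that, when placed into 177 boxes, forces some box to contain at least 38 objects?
n = (38 − 1)·177 + 1 = 6550

By the generalised pigeonhole principle, to guarantee some box contains ≥ r objects we need more than (r − 1) · k objects total. Threshold: n = (r − 1) · k + 1. With r = 38 and k = 177: n = 37 · 177 + 1 = 6549 + 1 = 6550. For n = 6549 = 37 · 177, we can put exactly 37 objects in every box, avoiding 38 in any single one — so 6550 is tight.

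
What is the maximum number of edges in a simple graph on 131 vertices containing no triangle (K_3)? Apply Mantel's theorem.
ex(131, K_3) = ⌊131^2/4⌋ = 4290

Mantel (1907): a triangle-free graph on n vertices has at most ⌊n^2/4⌋ edges, with equality for the complete bipartite graph K_{⌊n/2⌋, ⌈n/2⌉}. For n = 131: ⌊131^2/4⌋ = ⌊17161/4⌋ = 4290. The extremal graph is K_{65, 66}, which has 65·66 = 4290 edges.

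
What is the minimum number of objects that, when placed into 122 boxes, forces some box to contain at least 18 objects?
n = (18 − 1)·122 + 1 = 2075

By the generalised pigeonhole principle, to guarantee some box contains ≥ r objects we need more than (r − 1) · k objects total. Threshold: n = (r − 1) · k + 1. With r = 18 and k = 122: n = 17 · 122 + 1 = 2074 + 1 = 2075. For n = 2074 = 17 · 122, we can put exactly 17 objects in every box, avoiding 18 in any single one — so 2075 is tight.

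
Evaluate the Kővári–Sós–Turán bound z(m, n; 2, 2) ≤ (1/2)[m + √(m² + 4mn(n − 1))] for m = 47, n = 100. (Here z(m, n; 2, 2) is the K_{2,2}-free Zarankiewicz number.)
z(47, 100; 2, 2) ≤ (1/2)[47 + √(47² + 4·47·100·99)] = (1/2)[47 + √1863409] = 706.0337

Kővári–Sós–Turán: let r_1, ..., r_47 be the row sums and z = Σ r_i the total number of 1s. Each pair of columns can share at most one row with both entries 1 (else a 2×2 all-ones block appears), so Σ_i C(r_i, 2) ≤ C(100, 2) = 4950. By convexity Σ_i C(r_i, 2) ≥ 47·C(z/47, 2) = z(z − 47)/(2·47), giving z² − 47z − 47·100·99 ≤ 0 and hence z ≤ (1/2)[47 + √(2209 + 4·465300)] = (1/2)[47 + √1863409] ≈ (1/2)(47 + 1365.0674) = 706.0337.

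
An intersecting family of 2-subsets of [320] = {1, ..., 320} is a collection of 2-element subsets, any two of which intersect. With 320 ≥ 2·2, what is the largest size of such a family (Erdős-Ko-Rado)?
max |F| = C(319, 1) = 319

Erdős-Ko-Rado (1961): when n ≥ 2k, max |F| = C(n−1, k−1). The bound is attained by the star {A : i ∈ A} for any fixed i ∈ [n]. Here C(320−1, 2−1) = C(319, 1) = 319.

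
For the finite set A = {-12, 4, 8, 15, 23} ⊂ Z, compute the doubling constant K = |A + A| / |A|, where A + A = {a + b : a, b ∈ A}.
K = |A + A| / |A| = 15/5 = 3

Enumerate A + A = {a + b : a, b ∈ A}. With |A| = 5, there are |A|^2 = 25 ordered sum pairs; collecting distinct values, A + A = {-24, -8, -4, 3, 8, 11, 12, 16, 19, 23, 27, 30, 31, 38, 46}, so |A + A| = 15. Thus K = 15/5 = 3. For comparison, the minimum possible |A + A| over all 5-element sets is 2·5 − 1 = 9 (so min K = 9/5), attained only by arithmetic progressions.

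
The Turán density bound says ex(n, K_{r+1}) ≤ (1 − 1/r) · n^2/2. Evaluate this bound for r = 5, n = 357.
Turán density bound = (4/5) · 357^2/2 = 254898/5 ≈ 50979.6

Turán's theorem: ex(n, K_{r+1}) is achieved by the complete r-partite Turán graph T(n, r) with parts as balanced as possible, and is at most (1 − 1/r) · n^2/2. For r = 5, n = 357: the density bound is (4/5) · 127449/2 = 254898/5 ≈ 50979.6. The integer-valued extremum is e(T(357, 5)) = 50979, which is strictly less than the density bound 254898/5 since 5 ∤ 357 (the parts of T(357, 5) cannot all be equal).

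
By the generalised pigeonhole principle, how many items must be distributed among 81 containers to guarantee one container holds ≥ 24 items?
n = (24 − 1)·81 + 1 = 1864

By the generalised pigeonhole principle, to guarantee some box contains ≥ r objects we need more than (r − 1) · k objects total. Threshold: n = (r − 1) · k + 1. With r = 24 and k = 81: n = 23 · 81 + 1 = 1863 + 1 = 1864. For n = 1863 = 23 · 81, we can put exactly 23 objects in every box, avoiding 24 in any single one — so 1864 is tight.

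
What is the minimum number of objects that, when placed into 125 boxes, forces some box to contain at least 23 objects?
n = (23 − 1)·125 + 1 = 2751

By the generalised pigeonhole principle, to guarantee some box contains ≥ r objects we need more than (r − 1) · k objects total. Threshold: n = (r − 1) · k + 1. With r = 23 and k = 125: n = 22 · 125 + 1 = 2750 + 1 = 2751. For n = 2750 = 22 · 125, we can put exactly 22 objects in every box, avoiding 23 in any single one — so 2751 is tight.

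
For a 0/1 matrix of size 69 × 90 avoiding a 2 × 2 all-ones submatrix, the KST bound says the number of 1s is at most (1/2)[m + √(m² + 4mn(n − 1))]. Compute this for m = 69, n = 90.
z(69, 90; 2, 2) ≤ (1/2)[69 + √(69² + 4·69·90·89)] = (1/2)[69 + √2215521] = 778.7313

Kővári–Sós–Turán: let r_1, ..., r_69 be the row sums and z = Σ r_i the total number of 1s. Each pair of columns can share at most one row with both entries 1 (else a 2×2 all-ones block appears), so Σ_i C(r_i, 2) ≤ C(90, 2) = 4005. By convexity Σ_i C(r_i, 2) ≥ 69·C(z/69, 2) = z(z − 69)/(2·69), giving z² − 69z − 69·90·89 ≤ 0 and hence z ≤ (1/2)[69 + √(4761 + 4·552690)] = (1/2)[69 + √2215521] ≈ (1/2)(69 + 1488.4626) = 778.7313.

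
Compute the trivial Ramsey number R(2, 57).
R(2, 57) = 57

R(2, k) = k for all k ≥ 2: in a 2-colouring of K_k, either some edge is red (a red K_2) or all edges are blue (a blue K_k). And K_{56} coloured all-blue has no blue K_57, so R(2, 57) > 56. Hence R(2, 57) = 57.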